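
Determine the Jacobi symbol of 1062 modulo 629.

1

(1062/629)
  = (433/629)    [1062 ≡ 433 mod 629]
  = (629/433)    [QR: 433 ≡ 1 mod 4, sign kept]
  = (196/433)    [629 ≡ 196 mod 433]
  = (49/433)    [433 ≡ 1 mod 8 ⇒ (2/433)^2 = +1]
  = (433/49)    [QR: 49 ≡ 1 mod 4, sign kept]
  = (41/49)    [433 ≡ 41 mod 49]
  = (49/41)    [QR: 41 ≡ 1 mod 4, sign kept]
  = (8/41)    [49 ≡ 8 mod 41]
  = (1/41)    [41 ≡ 1 mod 8 ⇒ (2/41)^3 = +1]
  = 1    [(1/41) = 1]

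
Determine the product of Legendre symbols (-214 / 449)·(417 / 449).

By multiplicativity, (-214·417 / 449) = (-214 / 449)·(417 / 449).
First factor (-214 / 449):
Pull out -1: (-214 / 449) = (-1 / 449)·(214 / 449). Since 449 ≡ 1 (mod 4), (-1 / 449) = +1. Now have (214 / 449).
Factor out 2: 214 = 2·107. Since 449 ≡ 1 (mod 8), (2 / 449) = +1. Now have (107 / 449).
449 ≡ 1 (mod 4), so quadratic reciprocity gives (107 / 449) = (449 / 107). Reduce: 449 ≡ 21 (mod 107). Now have (21 / 107).
21 ≡ 1 (mod 4), so quadratic reciprocity gives (21 / 107) = (107 / 21). Reduce: 107 ≡ 2 (mod 21). Now have (2 / 21).
Factor out 2: 2 = 2. Since 21 ≡ 5 (mod 8), (2 / 21) = -1. Now have -(1 / 21).
(1 / 21) = 1. Collecting the sign factors: -1.
Second factor (417 / 449):
417 ≡ 1 (mod 4), so quadratic reciprocity gives (417 / 449) = (449 / 417). Reduce: 449 ≡ 32 (mod 417). Now have (32 / 417).
Factor out 2: 32 = 2^5. Since 417 ≡ 1 (mod 8), (2 / 417) = +1, and (2 / 417)^5 = +1. Now have (1 / 417).
(1 / 417) = 1. Collecting the sign factors: 1.
Product: (-1)·(1) = -1.

-1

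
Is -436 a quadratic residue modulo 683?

no

Pull out -1: (-436|683) = (-1|683)·(436|683). Since 683 ≡ 3 (mod 4), (-1|683) = -1. Now have -(436|683).
Factor out 2: 436 = 2^2·109. Since 683 ≡ 3 (mod 8), (2|683) = -1, and (2|683)^2 = +1. Now have -(109|683).
109 ≡ 1 (mod 4), so quadratic reciprocity gives (109|683) = (683|109). Reduce: 683 ≡ 29 (mod 109). Now have -(29|109).
29 ≡ 1 (mod 4), so quadratic reciprocity gives (29|109) = (109|29). Reduce: 109 ≡ 22 (mod 29). Now have -(22|29).
Factor out 2: 22 = 2·11. Since 29 ≡ 5 (mod 8), (2|29) = -1. Now have (11|29).
29 ≡ 1 (mod 4), so quadratic reciprocity gives (11|29) = (29|11). Reduce: 29 ≡ 7 (mod 11). Now have (7|11).
Both 7 ≡ 3 and 11 ≡ 3 (mod 4), so reciprocity gives (7|11) = -(11|7). Reduce: 11 ≡ 4 (mod 7). Now have -(4|7).
Factor out 2: 4 = 2^2. Since 7 ≡ 7 (mod 8), (2|7) = +1, and (2|7)^2 = +1. Now have -(1|7).
(1|7) = 1. Collecting the sign factors: -1.
The Legendre symbol is -1, so x^2 ≡ -436 (mod 683) has no solution.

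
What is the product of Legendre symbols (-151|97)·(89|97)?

1

By multiplicativity, (-151·89|97) = (-151|97)·(89|97).
First factor (-151|97):
Reduce the numerator: -151 ≡ 43 (mod 97), so (-151|97) = (43|97).
97 ≡ 1 (mod 4), so quadratic reciprocity gives (43|97) = (97|43). Reduce: 97 ≡ 11 (mod 43). Now have (11|43).
Both 11 ≡ 3 and 43 ≡ 3 (mod 4), so reciprocity gives (11|43) = -(43|11). Reduce: 43 ≡ 10 (mod 11). Now have -(10|11).
Factor out 2: 10 = 2·5. Since 11 ≡ 3 (mod 8), (2|11) = -1. Now have (5|11).
5 ≡ 1 (mod 4), so quadratic reciprocity gives (5|11) = (11|5). Reduce: 11 ≡ 1 (mod 5). Now have (1|5).
(1|5) = 1. Collecting the sign factors: 1.
Second factor (89|97):
89 ≡ 1 (mod 4), so quadratic reciprocity gives (89|97) = (97|89). Reduce: 97 ≡ 8 (mod 89). Now have (8|89).
Factor out 2: 8 = 2^3. Since 89 ≡ 1 (mod 8), (2|89) = +1, and (2|89)^3 = +1. Now have (1|89).
(1|89) = 1. Collecting the sign factors: 1.
Product: (1)·(1) = 1.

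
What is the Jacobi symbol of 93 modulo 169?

93 ≡ 1 (mod 4), so quadratic reciprocity gives (93 / 169) = (169 / 93). Reduce: 169 ≡ 76 (mod 93). Now have (76 / 93).
Factor out 2: 76 = 2^2·19. Since 93 ≡ 5 (mod 8), (2 / 93) = -1, and (2 / 93)^2 = +1. Now have (19 / 93).
93 ≡ 1 (mod 4), so quadratic reciprocity gives (19 / 93) = (93 / 19). Reduce: 93 ≡ 17 (mod 19). Now have (17 / 19).
17 ≡ 1 (mod 4), so quadratic reciprocity gives (17 / 19) = (19 / 17). Reduce: 19 ≡ 2 (mod 17). Now have (2 / 17).
Factor out 2: 2 = 2. Since 17 ≡ 1 (mod 8), (2 / 17) = +1. Now have (1 / 17).
(1 / 17) = 1. Collecting the sign factors: 1.

1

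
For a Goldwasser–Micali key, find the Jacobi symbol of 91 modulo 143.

0

Both 91 ≡ 3 and 143 ≡ 3 (mod 4), so reciprocity gives (91|143) = -(143|91). Reduce: 143 ≡ 52 (mod 91). Now have -(52|91).
Factor out 2: 52 = 2^2·13. Since 91 ≡ 3 (mod 8), (2|91) = -1, and (2|91)^2 = +1. Now have -(13|91).
13 ≡ 1 (mod 4), so quadratic reciprocity gives (13|91) = (91|13). Reduce: 91 ≡ 0 (mod 13). Now have -(0|13).
The numerator is now 0 with denominator 13 > 1: the symbol is 0.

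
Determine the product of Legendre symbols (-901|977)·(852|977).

1

By multiplicativity, (-901·852|977) = (-901|977)·(852|977).
First factor (-901|977):
(-901|977)
  = (76|977)    [-901 ≡ 76 mod 977]
  = (19|977)    [977 ≡ 1 mod 8 ⇒ (2|977)^2 = +1]
  = (977|19)    [QR: 977 ≡ 1 mod 4, sign kept]
  = (8|19)    [977 ≡ 8 mod 19]
  = -(1|19)    [19 ≡ 3 mod 8 ⇒ (2|19)^3 = -1]
  = -1    [(1|19) = 1]
Second factor (852|977):
(852|977)
  = (213|977)    [977 ≡ 1 mod 8 ⇒ (2|977)^2 = +1]
  = (977|213)    [QR: 213 ≡ 1 mod 4, sign kept]
  = (125|213)    [977 ≡ 125 mod 213]
  = (213|125)    [QR: 125 ≡ 1 mod 4, sign kept]
  = (88|125)    [213 ≡ 88 mod 125]
  = -(11|125)    [125 ≡ 5 mod 8 ⇒ (2|125)^3 = -1]
  = -(125|11)    [QR: 125 ≡ 1 mod 4, sign kept]
  = -(4|11)    [125 ≡ 4 mod 11]
  = -(1|11)    [11 ≡ 3 mod 8 ⇒ (2|11)^2 = +1]
  = -1    [(1|11) = 1]
Product: (-1)·(-1) = 1.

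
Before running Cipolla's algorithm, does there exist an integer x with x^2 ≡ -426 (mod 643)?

yes

(-426/643)
  = (217/643)    [-426 ≡ 217 mod 643]
  = (643/217)    [QR: 217 ≡ 1 mod 4, sign kept]
  = (209/217)    [643 ≡ 209 mod 217]
  = (217/209)    [QR: 209 ≡ 1 mod 4, sign kept]
  = (8/209)    [217 ≡ 8 mod 209]
  = (1/209)    [209 ≡ 1 mod 8 ⇒ (2/209)^3 = +1]
  = 1    [(1/209) = 1]
The Legendre symbol is 1, so x^2 ≡ -426 (mod 643) has solution.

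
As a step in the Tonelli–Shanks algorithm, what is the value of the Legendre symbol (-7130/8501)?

(-7130/8501)
  = (1371/8501)    [-7130 ≡ 1371 mod 8501]
  = (8501/1371)    [QR: 8501 ≡ 1 mod 4, sign kept]
  = (275/1371)    [8501 ≡ 275 mod 1371]
  = -(1371/275)    [QR: both ≡ 3 mod 4, sign flips]
  = -(271/275)    [1371 ≡ 271 mod 275]
  = (275/271)    [QR: both ≡ 3 mod 4, sign flips]
  = (4/271)    [275 ≡ 4 mod 271]
  = (1/271)    [271 ≡ 7 mod 8 ⇒ (2/271)^2 = +1]
  = 1    [(1/271) = 1]

1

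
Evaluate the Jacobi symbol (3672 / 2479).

1

(3672 / 2479)
  = (1193 / 2479)    [3672 ≡ 1193 mod 2479]
  = (2479 / 1193)    [QR: 1193 ≡ 1 mod 4, sign kept]
  = (93 / 1193)    [2479 ≡ 93 mod 1193]
  = (1193 / 93)    [QR: 93 ≡ 1 mod 4, sign kept]
  = (77 / 93)    [1193 ≡ 77 mod 93]
  = (93 / 77)    [QR: 77 ≡ 1 mod 4, sign kept]
  = (16 / 77)    [93 ≡ 16 mod 77]
  = (1 / 77)    [77 ≡ 5 mod 8 ⇒ (2 / 77)^4 = +1]
  = 1    [(1 / 77) = 1]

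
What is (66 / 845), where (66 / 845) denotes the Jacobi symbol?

Factor out 2: 66 = 2·33. Since 845 ≡ 5 (mod 8), (2 / 845) = -1. Now have -(33 / 845).
33 ≡ 1 (mod 4), so quadratic reciprocity gives (33 / 845) = (845 / 33). Reduce: 845 ≡ 20 (mod 33). Now have -(20 / 33).
Factor out 2: 20 = 2^2·5. Since 33 ≡ 1 (mod 8), (2 / 33) = +1, and (2 / 33)^2 = +1. Now have -(5 / 33).
5 ≡ 1 (mod 4), so quadratic reciprocity gives (5 / 33) = (33 / 5). Reduce: 33 ≡ 3 (mod 5). Now have -(3 / 5).
5 ≡ 1 (mod 4), so quadratic reciprocity gives (3 / 5) = (5 / 3). Reduce: 5 ≡ 2 (mod 3). Now have -(2 / 3).
Factor out 2: 2 = 2. Since 3 ≡ 3 (mod 8), (2 / 3) = -1. Now have (1 / 3).
(1 / 3) = 1. Collecting the sign factors: 1.

1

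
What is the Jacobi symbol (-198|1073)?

-1

(-198|1073)
  = (198|1073)    [1073 ≡ 1 mod 4 ⇒ (-1|1073) = +1]
  = (99|1073)    [1073 ≡ 1 mod 8 ⇒ (2|1073) = +1]
  = (1073|99)    [QR: 1073 ≡ 1 mod 4, sign kept]
  = (83|99)    [1073 ≡ 83 mod 99]
  = -(99|83)    [QR: both ≡ 3 mod 4, sign flips]
  = -(16|83)    [99 ≡ 16 mod 83]
  = -(1|83)    [83 ≡ 3 mod 8 ⇒ (2|83)^4 = +1]
  = -1    [(1|83) = 1]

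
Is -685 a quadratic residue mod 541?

yes

(-685|541)
  = (397|541)    [-685 ≡ 397 mod 541]
  = (541|397)    [QR: 397 ≡ 1 mod 4, sign kept]
  = (144|397)    [541 ≡ 144 mod 397]
  = (9|397)    [397 ≡ 5 mod 8 ⇒ (2|397)^4 = +1]
  = (397|9)    [QR: 9 ≡ 1 mod 4, sign kept]
  = (1|9)    [397 ≡ 1 mod 9]
  = 1    [(1|9) = 1]
The Legendre symbol is 1, so x^2 ≡ -685 (mod 541) has solution.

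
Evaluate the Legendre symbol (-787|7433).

(-787|7433)
  = (6646|7433)    [-787 ≡ 6646 mod 7433]
  = (3323|7433)    [7433 ≡ 1 mod 8 ⇒ (2|7433) = +1]
  = (7433|3323)    [QR: 7433 ≡ 1 mod 4, sign kept]
  = (787|3323)    [7433 ≡ 787 mod 3323]
  = -(3323|787)    [QR: both ≡ 3 mod 4, sign flips]
  = -(175|787)    [3323 ≡ 175 mod 787]
  = (787|175)    [QR: both ≡ 3 mod 4, sign flips]
  = (87|175)    [787 ≡ 87 mod 175]
  = -(175|87)    [QR: both ≡ 3 mod 4, sign flips]
  = -(1|87)    [175 ≡ 1 mod 87]
  = -1    [(1|87) = 1]

-1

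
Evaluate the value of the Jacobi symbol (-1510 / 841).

1

Pull out -1: (-1510 / 841) = (-1 / 841)·(1510 / 841). Since 841 ≡ 1 (mod 4), (-1 / 841) = +1. Now have (1510 / 841).
Reduce the numerator: 1510 ≡ 669 (mod 841), so (1510 / 841) = (669 / 841).
669 ≡ 1 (mod 4), so quadratic reciprocity gives (669 / 841) = (841 / 669). Reduce: 841 ≡ 172 (mod 669). Now have (172 / 669).
Factor out 2: 172 = 2^2·43. Since 669 ≡ 5 (mod 8), (2 / 669) = -1, and (2 / 669)^2 = +1. Now have (43 / 669).
669 ≡ 1 (mod 4), so quadratic reciprocity gives (43 / 669) = (669 / 43). Reduce: 669 ≡ 24 (mod 43). Now have (24 / 43).
Factor out 2: 24 = 2^3·3. Since 43 ≡ 3 (mod 8), (2 / 43) = -1, and (2 / 43)^3 = -1. Now have -(3 / 43).
Both 3 ≡ 3 and 43 ≡ 3 (mod 4), so reciprocity gives (3 / 43) = -(43 / 3). Reduce: 43 ≡ 1 (mod 3). Now have (1 / 3).
(1 / 3) = 1. Collecting the sign factors: 1.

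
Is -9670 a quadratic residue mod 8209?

no

Reduce the numerator: -9670 ≡ 6748 (mod 8209), so (-9670|8209) = (6748|8209).
Factor out 2: 6748 = 2^2·1687. Since 8209 ≡ 1 (mod 8), (2|8209) = +1, and (2|8209)^2 = +1. Now have (1687|8209).
8209 ≡ 1 (mod 4), so quadratic reciprocity gives (1687|8209) = (8209|1687). Reduce: 8209 ≡ 1461 (mod 1687). Now have (1461|1687).
1461 ≡ 1 (mod 4), so quadratic reciprocity gives (1461|1687) = (1687|1461). Reduce: 1687 ≡ 226 (mod 1461). Now have (226|1461).
Factor out 2: 226 = 2·113. Since 1461 ≡ 5 (mod 8), (2|1461) = -1. Now have -(113|1461).
113 ≡ 1 (mod 4), so quadratic reciprocity gives (113|1461) = (1461|113). Reduce: 1461 ≡ 105 (mod 113). Now have -(105|113).
105 ≡ 1 (mod 4), so quadratic reciprocity gives (105|113) = (113|105). Reduce: 113 ≡ 8 (mod 105). Now have -(8|105).
Factor out 2: 8 = 2^3. Since 105 ≡ 1 (mod 8), (2|105) = +1, and (2|105)^3 = +1. Now have -(1|105).
(1|105) = 1. Collecting the sign factors: -1.
The Legendre symbol is -1, so x^2 ≡ -9670 (mod 8209) has no solution.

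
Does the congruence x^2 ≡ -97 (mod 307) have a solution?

no

Reduce the numerator: -97 ≡ 210 (mod 307), so (-97/307) = (210/307).
Factor out 2: 210 = 2·105. Since 307 ≡ 3 (mod 8), (2/307) = -1. Now have -(105/307).
105 ≡ 1 (mod 4), so quadratic reciprocity gives (105/307) = (307/105). Reduce: 307 ≡ 97 (mod 105). Now have -(97/105).
97 ≡ 1 (mod 4), so quadratic reciprocity gives (97/105) = (105/97). Reduce: 105 ≡ 8 (mod 97). Now have -(8/97).
Factor out 2: 8 = 2^3. Since 97 ≡ 1 (mod 8), (2/97) = +1, and (2/97)^3 = +1. Now have -(1/97).
(1/97) = 1. Collecting the sign factors: -1.
The Legendre symbol is -1, so x^2 ≡ -97 (mod 307) has no solution.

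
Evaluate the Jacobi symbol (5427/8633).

-1

8633 ≡ 1 (mod 4), so quadratic reciprocity gives (5427/8633) = (8633/5427). Reduce: 8633 ≡ 3206 (mod 5427). Now have (3206/5427).
Factor out 2: 3206 = 2·1603. Since 5427 ≡ 3 (mod 8), (2/5427) = -1. Now have -(1603/5427).
Both 1603 ≡ 3 and 5427 ≡ 3 (mod 4), so reciprocity gives (1603/5427) = -(5427/1603). Reduce: 5427 ≡ 618 (mod 1603). Now have (618/1603).
Factor out 2: 618 = 2·309. Since 1603 ≡ 3 (mod 8), (2/1603) = -1. Now have -(309/1603).
309 ≡ 1 (mod 4), so quadratic reciprocity gives (309/1603) = (1603/309). Reduce: 1603 ≡ 58 (mod 309). Now have -(58/309).
Factor out 2: 58 = 2·29. Since 309 ≡ 5 (mod 8), (2/309) = -1. Now have (29/309).
29 ≡ 1 (mod 4), so quadratic reciprocity gives (29/309) = (309/29). Reduce: 309 ≡ 19 (mod 29). Now have (19/29).
29 ≡ 1 (mod 4), so quadratic reciprocity gives (19/29) = (29/19). Reduce: 29 ≡ 10 (mod 19). Now have (10/19).
Factor out 2: 10 = 2·5. Since 19 ≡ 3 (mod 8), (2/19) = -1. Now have -(5/19).
5 ≡ 1 (mod 4), so quadratic reciprocity gives (5/19) = (19/5). Reduce: 19 ≡ 4 (mod 5). Now have -(4/5).
Factor out 2: 4 = 2^2. Since 5 ≡ 5 (mod 8), (2/5) = -1, and (2/5)^2 = +1. Now have -(1/5).
(1/5) = 1. Collecting the sign factors: -1.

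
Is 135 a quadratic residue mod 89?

no

Reduce the numerator: 135 ≡ 46 (mod 89), so (135/89) = (46/89).
Factor out 2: 46 = 2·23. Since 89 ≡ 1 (mod 8), (2/89) = +1. Now have (23/89).
89 ≡ 1 (mod 4), so quadratic reciprocity gives (23/89) = (89/23). Reduce: 89 ≡ 20 (mod 23). Now have (20/23).
Factor out 2: 20 = 2^2·5. Since 23 ≡ 7 (mod 8), (2/23) = +1, and (2/23)^2 = +1. Now have (5/23).
5 ≡ 1 (mod 4), so quadratic reciprocity gives (5/23) = (23/5). Reduce: 23 ≡ 3 (mod 5). Now have (3/5).
5 ≡ 1 (mod 4), so quadratic reciprocity gives (3/5) = (5/3). Reduce: 5 ≡ 2 (mod 3). Now have (2/3).
Factor out 2: 2 = 2. Since 3 ≡ 3 (mod 8), (2/3) = -1. Now have -(1/3).
(1/3) = 1. Collecting the sign factors: -1.
(135/89) = -1, and 89 is prime, so 135 is not a quadratic residue mod 89.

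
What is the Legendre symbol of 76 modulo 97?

Factor out 2: 76 = 2^2·19. Since 97 ≡ 1 (mod 8), (2/97) = +1, and (2/97)^2 = +1. Now have (19/97).
97 ≡ 1 (mod 4), so quadratic reciprocity gives (19/97) = (97/19). Reduce: 97 ≡ 2 (mod 19). Now have (2/19).
Factor out 2: 2 = 2. Since 19 ≡ 3 (mod 8), (2/19) = -1. Now have -(1/19).
(1/19) = 1. Collecting the sign factors: -1.

-1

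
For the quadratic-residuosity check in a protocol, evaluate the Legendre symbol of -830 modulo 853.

1

Reduce the numerator: -830 ≡ 23 (mod 853), so (-830/853) = (23/853).
853 ≡ 1 (mod 4), so quadratic reciprocity gives (23/853) = (853/23). Reduce: 853 ≡ 2 (mod 23). Now have (2/23).
Factor out 2: 2 = 2. Since 23 ≡ 7 (mod 8), (2/23) = +1. Now have (1/23).
(1/23) = 1. Collecting the sign factors: 1.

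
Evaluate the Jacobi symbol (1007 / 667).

-1

Reduce the numerator: 1007 ≡ 340 (mod 667), so (1007 / 667) = (340 / 667).
Factor out 2: 340 = 2^2·85. Since 667 ≡ 3 (mod 8), (2 / 667) = -1, and (2 / 667)^2 = +1. Now have (85 / 667).
85 ≡ 1 (mod 4), so quadratic reciprocity gives (85 / 667) = (667 / 85). Reduce: 667 ≡ 72 (mod 85). Now have (72 / 85).
Factor out 2: 72 = 2^3·9. Since 85 ≡ 5 (mod 8), (2 / 85) = -1, and (2 / 85)^3 = -1. Now have -(9 / 85).
9 ≡ 1 (mod 4), so quadratic reciprocity gives (9 / 85) = (85 / 9). Reduce: 85 ≡ 4 (mod 9). Now have -(4 / 9).
Factor out 2: 4 = 2^2. Since 9 ≡ 1 (mod 8), (2 / 9) = +1, and (2 / 9)^2 = +1. Now have -(1 / 9).
(1 / 9) = 1. Collecting the sign factors: -1.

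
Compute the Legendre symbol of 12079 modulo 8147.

Reduce the numerator: 12079 ≡ 3932 (mod 8147), so (12079|8147) = (3932|8147).
Factor out 2: 3932 = 2^2·983. Since 8147 ≡ 3 (mod 8), (2|8147) = -1, and (2|8147)^2 = +1. Now have (983|8147).
Both 983 ≡ 3 and 8147 ≡ 3 (mod 4), so reciprocity gives (983|8147) = -(8147|983). Reduce: 8147 ≡ 283 (mod 983). Now have -(283|983).
Both 283 ≡ 3 and 983 ≡ 3 (mod 4), so reciprocity gives (283|983) = -(983|283). Reduce: 983 ≡ 134 (mod 283). Now have (134|283).
Factor out 2: 134 = 2·67. Since 283 ≡ 3 (mod 8), (2|283) = -1. Now have -(67|283).
Both 67 ≡ 3 and 283 ≡ 3 (mod 4), so reciprocity gives (67|283) = -(283|67). Reduce: 283 ≡ 15 (mod 67). Now have (15|67).
Both 15 ≡ 3 and 67 ≡ 3 (mod 4), so reciprocity gives (15|67) = -(67|15). Reduce: 67 ≡ 7 (mod 15). Now have -(7|15).
Both 7 ≡ 3 and 15 ≡ 3 (mod 4), so reciprocity gives (7|15) = -(15|7). Reduce: 15 ≡ 1 (mod 7). Now have (1|7).
(1|7) = 1. Collecting the sign factors: 1.

1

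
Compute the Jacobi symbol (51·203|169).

By multiplicativity, (51·203|169) = (51|169)·(203|169).
First factor (51|169):
(51|169)
  = (169|51)    [QR: 169 ≡ 1 mod 4, sign kept]
  = (16|51)    [169 ≡ 16 mod 51]
  = (1|51)    [51 ≡ 3 mod 8 ⇒ (2|51)^4 = +1]
  = 1    [(1|51) = 1]
Second factor (203|169):
(203|169)
  = (34|169)    [203 ≡ 34 mod 169]
  = (17|169)    [169 ≡ 1 mod 8 ⇒ (2|169) = +1]
  = (169|17)    [QR: 17 ≡ 1 mod 4, sign kept]
  = (16|17)    [169 ≡ 16 mod 17]
  = (1|17)    [17 ≡ 1 mod 8 ⇒ (2|17)^4 = +1]
  = 1    [(1|17) = 1]
Product: (1)·(1) = 1.

1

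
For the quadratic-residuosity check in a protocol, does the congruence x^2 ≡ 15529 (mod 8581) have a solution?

Reduce the numerator: 15529 ≡ 6948 (mod 8581), so (15529/8581) = (6948/8581).
Factor out 2: 6948 = 2^2·1737. Since 8581 ≡ 5 (mod 8), (2/8581) = -1, and (2/8581)^2 = +1. Now have (1737/8581).
1737 ≡ 1 (mod 4), so quadratic reciprocity gives (1737/8581) = (8581/1737). Reduce: 8581 ≡ 1633 (mod 1737). Now have (1633/1737).
1633 ≡ 1 (mod 4), so quadratic reciprocity gives (1633/1737) = (1737/1633). Reduce: 1737 ≡ 104 (mod 1633). Now have (104/1633).
Factor out 2: 104 = 2^3·13. Since 1633 ≡ 1 (mod 8), (2/1633) = +1, and (2/1633)^3 = +1. Now have (13/1633).
13 ≡ 1 (mod 4), so quadratic reciprocity gives (13/1633) = (1633/13). Reduce: 1633 ≡ 8 (mod 13). Now have (8/13).
Factor out 2: 8 = 2^3. Since 13 ≡ 5 (mod 8), (2/13) = -1, and (2/13)^3 = -1. Now have -(1/13).
(1/13) = 1. Collecting the sign factors: -1.
The Legendre symbol is -1, so x^2 ≡ 15529 (mod 8581) has no solution.

no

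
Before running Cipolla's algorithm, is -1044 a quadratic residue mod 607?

yes

(-1044|607)
  = (170|607)    [-1044 ≡ 170 mod 607]
  = (85|607)    [607 ≡ 7 mod 8 ⇒ (2|607) = +1]
  = (607|85)    [QR: 85 ≡ 1 mod 4, sign kept]
  = (12|85)    [607 ≡ 12 mod 85]
  = (3|85)    [85 ≡ 5 mod 8 ⇒ (2|85)^2 = +1]
  = (85|3)    [QR: 85 ≡ 1 mod 4, sign kept]
  = (1|3)    [85 ≡ 1 mod 3]
  = 1    [(1|3) = 1]
The Legendre symbol is 1, so x^2 ≡ -1044 (mod 607) has solution.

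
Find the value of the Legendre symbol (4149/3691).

-1

(4149/3691)
  = (458/3691)    [4149 ≡ 458 mod 3691]
  = -(229/3691)    [3691 ≡ 3 mod 8 ⇒ (2/3691) = -1]
  = -(3691/229)    [QR: 229 ≡ 1 mod 4, sign kept]
  = -(27/229)    [3691 ≡ 27 mod 229]
  = -(229/27)    [QR: 229 ≡ 1 mod 4, sign kept]
  = -(13/27)    [229 ≡ 13 mod 27]
  = -(27/13)    [QR: 13 ≡ 1 mod 4, sign kept]
  = -(1/13)    [27 ≡ 1 mod 13]
  = -1    [(1/13) = 1]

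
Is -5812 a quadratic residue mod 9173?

no

Reduce the numerator: -5812 ≡ 3361 (mod 9173), so (-5812|9173) = (3361|9173).
3361 ≡ 1 (mod 4), so quadratic reciprocity gives (3361|9173) = (9173|3361). Reduce: 9173 ≡ 2451 (mod 3361). Now have (2451|3361).
3361 ≡ 1 (mod 4), so quadratic reciprocity gives (2451|3361) = (3361|2451). Reduce: 3361 ≡ 910 (mod 2451). Now have (910|2451).
Factor out 2: 910 = 2·455. Since 2451 ≡ 3 (mod 8), (2|2451) = -1. Now have -(455|2451).
Both 455 ≡ 3 and 2451 ≡ 3 (mod 4), so reciprocity gives (455|2451) = -(2451|455). Reduce: 2451 ≡ 176 (mod 455). Now have (176|455).
Factor out 2: 176 = 2^4·11. Since 455 ≡ 7 (mod 8), (2|455) = +1, and (2|455)^4 = +1. Now have (11|455).
Both 11 ≡ 3 and 455 ≡ 3 (mod 4), so reciprocity gives (11|455) = -(455|11). Reduce: 455 ≡ 4 (mod 11). Now have -(4|11).
Factor out 2: 4 = 2^2. Since 11 ≡ 3 (mod 8), (2|11) = -1, and (2|11)^2 = +1. Now have -(1|11).
(1|11) = 1. Collecting the sign factors: -1.
The Legendre symbol is -1, so x^2 ≡ -5812 (mod 9173) has no solution.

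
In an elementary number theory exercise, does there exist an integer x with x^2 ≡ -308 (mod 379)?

no

Reduce the numerator: -308 ≡ 71 (mod 379), so (-308/379) = (71/379).
Both 71 ≡ 3 and 379 ≡ 3 (mod 4), so reciprocity gives (71/379) = -(379/71). Reduce: 379 ≡ 24 (mod 71). Now have -(24/71).
Factor out 2: 24 = 2^3·3. Since 71 ≡ 7 (mod 8), (2/71) = +1, and (2/71)^3 = +1. Now have -(3/71).
Both 3 ≡ 3 and 71 ≡ 3 (mod 4), so reciprocity gives (3/71) = -(71/3). Reduce: 71 ≡ 2 (mod 3). Now have (2/3).
Factor out 2: 2 = 2. Since 3 ≡ 3 (mod 8), (2/3) = -1. Now have -(1/3).
(1/3) = 1. Collecting the sign factors: -1.
The Legendre symbol is -1, so x^2 ≡ -308 (mod 379) has no solution.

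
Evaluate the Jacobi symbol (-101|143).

1

(-101|143)
  = -(101|143)    [143 ≡ 3 mod 4 ⇒ (-1|143) = -1]
  = -(143|101)    [QR: 101 ≡ 1 mod 4, sign kept]
  = -(42|101)    [143 ≡ 42 mod 101]
  = (21|101)    [101 ≡ 5 mod 8 ⇒ (2|101) = -1]
  = (101|21)    [QR: 21 ≡ 1 mod 4, sign kept]
  = (17|21)    [101 ≡ 17 mod 21]
  = (21|17)    [QR: 17 ≡ 1 mod 4, sign kept]
  = (4|17)    [21 ≡ 4 mod 17]
  = (1|17)    [17 ≡ 1 mod 8 ⇒ (2|17)^2 = +1]
  = 1    [(1|17) = 1]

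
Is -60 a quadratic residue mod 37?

no

Pull out -1: (-60|37) = (-1|37)·(60|37). Since 37 ≡ 1 (mod 4), (-1|37) = +1. Now have (60|37).
Reduce the numerator: 60 ≡ 23 (mod 37), so (60|37) = (23|37).
37 ≡ 1 (mod 4), so quadratic reciprocity gives (23|37) = (37|23). Reduce: 37 ≡ 14 (mod 23). Now have (14|23).
Factor out 2: 14 = 2·7. Since 23 ≡ 7 (mod 8), (2|23) = +1. Now have (7|23).
Both 7 ≡ 3 and 23 ≡ 3 (mod 4), so reciprocity gives (7|23) = -(23|7). Reduce: 23 ≡ 2 (mod 7). Now have -(2|7).
Factor out 2: 2 = 2. Since 7 ≡ 7 (mod 8), (2|7) = +1. Now have -(1|7).
(1|7) = 1. Collecting the sign factors: -1.
(-60|37) = -1, and 37 is prime, so -60 is not a quadratic residue mod 37.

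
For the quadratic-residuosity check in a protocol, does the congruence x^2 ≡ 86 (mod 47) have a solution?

no

(86/47)
  = (39/47)    [86 ≡ 39 mod 47]
  = -(47/39)    [QR: both ≡ 3 mod 4, sign flips]
  = -(8/39)    [47 ≡ 8 mod 39]
  = -(1/39)    [39 ≡ 7 mod 8 ⇒ (2/39)^3 = +1]
  = -1    [(1/39) = 1]
The Legendre symbol is -1, so x^2 ≡ 86 (mod 47) has no solution.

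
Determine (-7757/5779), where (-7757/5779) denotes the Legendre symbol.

(-7757/5779)
  = -(7757/5779)    [5779 ≡ 3 mod 4 ⇒ (-1/5779) = -1]
  = -(1978/5779)    [7757 ≡ 1978 mod 5779]
  = (989/5779)    [5779 ≡ 3 mod 8 ⇒ (2/5779) = -1]
  = (5779/989)    [QR: 989 ≡ 1 mod 4, sign kept]
  = (834/989)    [5779 ≡ 834 mod 989]
  = -(417/989)    [989 ≡ 5 mod 8 ⇒ (2/989) = -1]
  = -(989/417)    [QR: 417 ≡ 1 mod 4, sign kept]
  = -(155/417)    [989 ≡ 155 mod 417]
  = -(417/155)    [QR: 417 ≡ 1 mod 4, sign kept]
  = -(107/155)    [417 ≡ 107 mod 155]
  = (155/107)    [QR: both ≡ 3 mod 4, sign flips]
  = (48/107)    [155 ≡ 48 mod 107]
  = (3/107)    [107 ≡ 3 mod 8 ⇒ (2/107)^4 = +1]
  = -(107/3)    [QR: both ≡ 3 mod 4, sign flips]
  = -(2/3)    [107 ≡ 2 mod 3]
  = (1/3)    [3 ≡ 3 mod 8 ⇒ (2/3) = -1]
  = 1    [(1/3) = 1]

1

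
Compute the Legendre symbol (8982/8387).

Reduce the numerator: 8982 ≡ 595 (mod 8387), so (8982/8387) = (595/8387).
Both 595 ≡ 3 and 8387 ≡ 3 (mod 4), so reciprocity gives (595/8387) = -(8387/595). Reduce: 8387 ≡ 57 (mod 595). Now have -(57/595).
57 ≡ 1 (mod 4), so quadratic reciprocity gives (57/595) = (595/57). Reduce: 595 ≡ 25 (mod 57). Now have -(25/57).
25 ≡ 1 (mod 4), so quadratic reciprocity gives (25/57) = (57/25). Reduce: 57 ≡ 7 (mod 25). Now have -(7/25).
25 ≡ 1 (mod 4), so quadratic reciprocity gives (7/25) = (25/7). Reduce: 25 ≡ 4 (mod 7). Now have -(4/7).
Factor out 2: 4 = 2^2. Since 7 ≡ 7 (mod 8), (2/7) = +1, and (2/7)^2 = +1. Now have -(1/7).
(1/7) = 1. Collecting the sign factors: -1.

-1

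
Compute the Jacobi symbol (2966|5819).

(2966|5819)
  = -(1483|5819)    [5819 ≡ 3 mod 8 ⇒ (2|5819) = -1]
  = (5819|1483)    [QR: both ≡ 3 mod 4, sign flips]
  = (1370|1483)    [5819 ≡ 1370 mod 1483]
  = -(685|1483)    [1483 ≡ 3 mod 8 ⇒ (2|1483) = -1]
  = -(1483|685)    [QR: 685 ≡ 1 mod 4, sign kept]
  = -(113|685)    [1483 ≡ 113 mod 685]
  = -(685|113)    [QR: 113 ≡ 1 mod 4, sign kept]
  = -(7|113)    [685 ≡ 7 mod 113]
  = -(113|7)    [QR: 113 ≡ 1 mod 4, sign kept]
  = -(1|7)    [113 ≡ 1 mod 7]
  = -1    [(1|7) = 1]

-1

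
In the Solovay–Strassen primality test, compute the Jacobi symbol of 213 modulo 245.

(213/245)
  = (245/213)    [QR: 213 ≡ 1 mod 4, sign kept]
  = (32/213)    [245 ≡ 32 mod 213]
  = -(1/213)    [213 ≡ 5 mod 8 ⇒ (2/213)^5 = -1]
  = -1    [(1/213) = 1]

-1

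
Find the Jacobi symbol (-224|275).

-1

(-224|275)
  = -(224|275)    [275 ≡ 3 mod 4 ⇒ (-1|275) = -1]
  = (7|275)    [275 ≡ 3 mod 8 ⇒ (2|275)^5 = -1]
  = -(275|7)    [QR: both ≡ 3 mod 4, sign flips]
  = -(2|7)    [275 ≡ 2 mod 7]
  = -(1|7)    [7 ≡ 7 mod 8 ⇒ (2|7) = +1]
  = -1    [(1|7) = 1]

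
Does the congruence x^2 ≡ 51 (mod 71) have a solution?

no

(51|71)
  = -(71|51)    [QR: both ≡ 3 mod 4, sign flips]
  = -(20|51)    [71 ≡ 20 mod 51]
  = -(5|51)    [51 ≡ 3 mod 8 ⇒ (2|51)^2 = +1]
  = -(51|5)    [QR: 5 ≡ 1 mod 4, sign kept]
  = -(1|5)    [51 ≡ 1 mod 5]
  = -1    [(1|5) = 1]
The Legendre symbol is -1, so x^2 ≡ 51 (mod 71) has no solution.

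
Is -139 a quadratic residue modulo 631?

no

(-139/631)
  = (492/631)    [-139 ≡ 492 mod 631]
  = (123/631)    [631 ≡ 7 mod 8 ⇒ (2/631)^2 = +1]
  = -(631/123)    [QR: both ≡ 3 mod 4, sign flips]
  = -(16/123)    [631 ≡ 16 mod 123]
  = -(1/123)    [123 ≡ 3 mod 8 ⇒ (2/123)^4 = +1]
  = -1    [(1/123) = 1]
(-139/631) = -1, and 631 is prime, so -139 is not a quadratic residue mod 631.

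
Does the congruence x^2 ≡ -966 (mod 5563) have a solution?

(-966/5563)
  = (4597/5563)    [-966 ≡ 4597 mod 5563]
  = (5563/4597)    [QR: 4597 ≡ 1 mod 4, sign kept]
  = (966/4597)    [5563 ≡ 966 mod 4597]
  = -(483/4597)    [4597 ≡ 5 mod 8 ⇒ (2/4597) = -1]
  = -(4597/483)    [QR: 4597 ≡ 1 mod 4, sign kept]
  = -(250/483)    [4597 ≡ 250 mod 483]
  = (125/483)    [483 ≡ 3 mod 8 ⇒ (2/483) = -1]
  = (483/125)    [QR: 125 ≡ 1 mod 4, sign kept]
  = (108/125)    [483 ≡ 108 mod 125]
  = (27/125)    [125 ≡ 5 mod 8 ⇒ (2/125)^2 = +1]
  = (125/27)    [QR: 125 ≡ 1 mod 4, sign kept]
  = (17/27)    [125 ≡ 17 mod 27]
  = (27/17)    [QR: 17 ≡ 1 mod 4, sign kept]
  = (10/17)    [27 ≡ 10 mod 17]
  = (5/17)    [17 ≡ 1 mod 8 ⇒ (2/17) = +1]
  = (17/5)    [QR: 5 ≡ 1 mod 4, sign kept]
  = (2/5)    [17 ≡ 2 mod 5]
  = -(1/5)    [5 ≡ 5 mod 8 ⇒ (2/5) = -1]
  = -1    [(1/5) = 1]
(-966/5563) = -1, and 5563 is prime, so -966 is not a quadratic residue mod 5563.

no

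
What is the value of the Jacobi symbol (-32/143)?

-1

(-32/143)
  = -(32/143)    [143 ≡ 3 mod 4 ⇒ (-1/143) = -1]
  = -(1/143)    [143 ≡ 7 mod 8 ⇒ (2/143)^5 = +1]
  = -1    [(1/143) = 1]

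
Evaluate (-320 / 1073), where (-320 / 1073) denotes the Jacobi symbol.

-1

(-320 / 1073)
  = (753 / 1073)    [-320 ≡ 753 mod 1073]
  = (1073 / 753)    [QR: 753 ≡ 1 mod 4, sign kept]
  = (320 / 753)    [1073 ≡ 320 mod 753]
  = (5 / 753)    [753 ≡ 1 mod 8 ⇒ (2 / 753)^6 = +1]
  = (753 / 5)    [QR: 5 ≡ 1 mod 4, sign kept]
  = (3 / 5)    [753 ≡ 3 mod 5]
  = (5 / 3)    [QR: 5 ≡ 1 mod 4, sign kept]
  = (2 / 3)    [5 ≡ 2 mod 3]
  = -(1 / 3)    [3 ≡ 3 mod 8 ⇒ (2 / 3) = -1]
  = -1    [(1 / 3) = 1]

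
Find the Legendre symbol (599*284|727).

-1

By multiplicativity, (599·284|727) = (599|727)·(284|727).
First factor (599|727):
Both 599 ≡ 3 and 727 ≡ 3 (mod 4), so reciprocity gives (599|727) = -(727|599). Reduce: 727 ≡ 128 (mod 599). Now have -(128|599).
Factor out 2: 128 = 2^7. Since 599 ≡ 7 (mod 8), (2|599) = +1, and (2|599)^7 = +1. Now have -(1|599).
(1|599) = 1. Collecting the sign factors: -1.
Second factor (284|727):
Factor out 2: 284 = 2^2·71. Since 727 ≡ 7 (mod 8), (2|727) = +1, and (2|727)^2 = +1. Now have (71|727).
Both 71 ≡ 3 and 727 ≡ 3 (mod 4), so reciprocity gives (71|727) = -(727|71). Reduce: 727 ≡ 17 (mod 71). Now have -(17|71).
17 ≡ 1 (mod 4), so quadratic reciprocity gives (17|71) = (71|17). Reduce: 71 ≡ 3 (mod 17). Now have -(3|17).
17 ≡ 1 (mod 4), so quadratic reciprocity gives (3|17) = (17|3). Reduce: 17 ≡ 2 (mod 3). Now have -(2|3).
Factor out 2: 2 = 2. Since 3 ≡ 3 (mod 8), (2|3) = -1. Now have (1|3).
(1|3) = 1. Collecting the sign factors: 1.
Product: (-1)·(1) = -1.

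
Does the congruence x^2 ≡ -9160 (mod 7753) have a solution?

Reduce the numerator: -9160 ≡ 6346 (mod 7753), so (-9160|7753) = (6346|7753).
Factor out 2: 6346 = 2·3173. Since 7753 ≡ 1 (mod 8), (2|7753) = +1. Now have (3173|7753).
3173 ≡ 1 (mod 4), so quadratic reciprocity gives (3173|7753) = (7753|3173). Reduce: 7753 ≡ 1407 (mod 3173). Now have (1407|3173).
3173 ≡ 1 (mod 4), so quadratic reciprocity gives (1407|3173) = (3173|1407). Reduce: 3173 ≡ 359 (mod 1407). Now have (359|1407).
Both 359 ≡ 3 and 1407 ≡ 3 (mod 4), so reciprocity gives (359|1407) = -(1407|359). Reduce: 1407 ≡ 330 (mod 359). Now have -(330|359).
Factor out 2: 330 = 2·165. Since 359 ≡ 7 (mod 8), (2|359) = +1. Now have -(165|359).
165 ≡ 1 (mod 4), so quadratic reciprocity gives (165|359) = (359|165). Reduce: 359 ≡ 29 (mod 165). Now have -(29|165).
29 ≡ 1 (mod 4), so quadratic reciprocity gives (29|165) = (165|29). Reduce: 165 ≡ 20 (mod 29). Now have -(20|29).
Factor out 2: 20 = 2^2·5. Since 29 ≡ 5 (mod 8), (2|29) = -1, and (2|29)^2 = +1. Now have -(5|29).
5 ≡ 1 (mod 4), so quadratic reciprocity gives (5|29) = (29|5). Reduce: 29 ≡ 4 (mod 5). Now have -(4|5).
Factor out 2: 4 = 2^2. Since 5 ≡ 5 (mod 8), (2|5) = -1, and (2|5)^2 = +1. Now have -(1|5).
(1|5) = 1. Collecting the sign factors: -1.
(-9160|7753) = -1, and 7753 is prime, so -9160 is not a quadratic residue mod 7753.

no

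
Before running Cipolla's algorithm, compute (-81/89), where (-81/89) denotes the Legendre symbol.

Reduce the numerator: -81 ≡ 8 (mod 89), so (-81/89) = (8/89).
Factor out 2: 8 = 2^3. Since 89 ≡ 1 (mod 8), (2/89) = +1, and (2/89)^3 = +1. Now have (1/89).
(1/89) = 1. Collecting the sign factors: 1.

1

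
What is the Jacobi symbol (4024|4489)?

Factor out 2: 4024 = 2^3·503. Since 4489 ≡ 1 (mod 8), (2|4489) = +1, and (2|4489)^3 = +1. Now have (503|4489).
4489 ≡ 1 (mod 4), so quadratic reciprocity gives (503|4489) = (4489|503). Reduce: 4489 ≡ 465 (mod 503). Now have (465|503).
465 ≡ 1 (mod 4), so quadratic reciprocity gives (465|503) = (503|465). Reduce: 503 ≡ 38 (mod 465). Now have (38|465).
Factor out 2: 38 = 2·19. Since 465 ≡ 1 (mod 8), (2|465) = +1. Now have (19|465).
465 ≡ 1 (mod 4), so quadratic reciprocity gives (19|465) = (465|19). Reduce: 465 ≡ 9 (mod 19). Now have (9|19).
9 ≡ 1 (mod 4), so quadratic reciprocity gives (9|19) = (19|9). Reduce: 19 ≡ 1 (mod 9). Now have (1|9).
(1|9) = 1. Collecting the sign factors: 1.

1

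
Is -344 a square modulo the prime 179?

yes

(-344/179)
  = (14/179)    [-344 ≡ 14 mod 179]
  = -(7/179)    [179 ≡ 3 mod 8 ⇒ (2/179) = -1]
  = (179/7)    [QR: both ≡ 3 mod 4, sign flips]
  = (4/7)    [179 ≡ 4 mod 7]
  = (1/7)    [7 ≡ 7 mod 8 ⇒ (2/7)^2 = +1]
  = 1    [(1/7) = 1]
(-344/179) = 1, and 179 is prime, so -344 is a quadratic residue mod 179.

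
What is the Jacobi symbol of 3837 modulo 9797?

1

3837 ≡ 1 (mod 4), so quadratic reciprocity gives (3837|9797) = (9797|3837). Reduce: 9797 ≡ 2123 (mod 3837). Now have (2123|3837).
3837 ≡ 1 (mod 4), so quadratic reciprocity gives (2123|3837) = (3837|2123). Reduce: 3837 ≡ 1714 (mod 2123). Now have (1714|2123).
Factor out 2: 1714 = 2·857. Since 2123 ≡ 3 (mod 8), (2|2123) = -1. Now have -(857|2123).
857 ≡ 1 (mod 4), so quadratic reciprocity gives (857|2123) = (2123|857). Reduce: 2123 ≡ 409 (mod 857). Now have -(409|857).
409 ≡ 1 (mod 4), so quadratic reciprocity gives (409|857) = (857|409). Reduce: 857 ≡ 39 (mod 409). Now have -(39|409).
409 ≡ 1 (mod 4), so quadratic reciprocity gives (39|409) = (409|39). Reduce: 409 ≡ 19 (mod 39). Now have -(19|39).
Both 19 ≡ 3 and 39 ≡ 3 (mod 4), so reciprocity gives (19|39) = -(39|19). Reduce: 39 ≡ 1 (mod 19). Now have (1|19).
(1|19) = 1. Collecting the sign factors: 1.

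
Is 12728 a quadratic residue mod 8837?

Reduce the numerator: 12728 ≡ 3891 (mod 8837), so (12728/8837) = (3891/8837).
8837 ≡ 1 (mod 4), so quadratic reciprocity gives (3891/8837) = (8837/3891). Reduce: 8837 ≡ 1055 (mod 3891). Now have (1055/3891).
Both 1055 ≡ 3 and 3891 ≡ 3 (mod 4), so reciprocity gives (1055/3891) = -(3891/1055). Reduce: 3891 ≡ 726 (mod 1055). Now have -(726/1055).
Factor out 2: 726 = 2·363. Since 1055 ≡ 7 (mod 8), (2/1055) = +1. Now have -(363/1055).
Both 363 ≡ 3 and 1055 ≡ 3 (mod 4), so reciprocity gives (363/1055) = -(1055/363). Reduce: 1055 ≡ 329 (mod 363). Now have (329/363).
329 ≡ 1 (mod 4), so quadratic reciprocity gives (329/363) = (363/329). Reduce: 363 ≡ 34 (mod 329). Now have (34/329).
Factor out 2: 34 = 2·17. Since 329 ≡ 1 (mod 8), (2/329) = +1. Now have (17/329).
17 ≡ 1 (mod 4), so quadratic reciprocity gives (17/329) = (329/17). Reduce: 329 ≡ 6 (mod 17). Now have (6/17).
Factor out 2: 6 = 2·3. Since 17 ≡ 1 (mod 8), (2/17) = +1. Now have (3/17).
17 ≡ 1 (mod 4), so quadratic reciprocity gives (3/17) = (17/3). Reduce: 17 ≡ 2 (mod 3). Now have (2/3).
Factor out 2: 2 = 2. Since 3 ≡ 3 (mod 8), (2/3) = -1. Now have -(1/3).
(1/3) = 1. Collecting the sign factors: -1.
(12728/8837) = -1, and 8837 is prime, so 12728 is not a quadratic residue mod 8837.

no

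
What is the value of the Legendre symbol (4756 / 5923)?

-1

Factor out 2: 4756 = 2^2·1189. Since 5923 ≡ 3 (mod 8), (2 / 5923) = -1, and (2 / 5923)^2 = +1. Now have (1189 / 5923).
1189 ≡ 1 (mod 4), so quadratic reciprocity gives (1189 / 5923) = (5923 / 1189). Reduce: 5923 ≡ 1167 (mod 1189). Now have (1167 / 1189).
1189 ≡ 1 (mod 4), so quadratic reciprocity gives (1167 / 1189) = (1189 / 1167). Reduce: 1189 ≡ 22 (mod 1167). Now have (22 / 1167).
Factor out 2: 22 = 2·11. Since 1167 ≡ 7 (mod 8), (2 / 1167) = +1. Now have (11 / 1167).
Both 11 ≡ 3 and 1167 ≡ 3 (mod 4), so reciprocity gives (11 / 1167) = -(1167 / 11). Reduce: 1167 ≡ 1 (mod 11). Now have -(1 / 11).
(1 / 11) = 1. Collecting the sign factors: -1.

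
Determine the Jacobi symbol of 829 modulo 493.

-1

Reduce the numerator: 829 ≡ 336 (mod 493), so (829|493) = (336|493).
Factor out 2: 336 = 2^4·21. Since 493 ≡ 5 (mod 8), (2|493) = -1, and (2|493)^4 = +1. Now have (21|493).
21 ≡ 1 (mod 4), so quadratic reciprocity gives (21|493) = (493|21). Reduce: 493 ≡ 10 (mod 21). Now have (10|21).
Factor out 2: 10 = 2·5. Since 21 ≡ 5 (mod 8), (2|21) = -1. Now have -(5|21).
5 ≡ 1 (mod 4), so quadratic reciprocity gives (5|21) = (21|5). Reduce: 21 ≡ 1 (mod 5). Now have -(1|5).
(1|5) = 1. Collecting the sign factors: -1.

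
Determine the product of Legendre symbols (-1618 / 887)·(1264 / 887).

By multiplicativity, (-1618·1264 / 887) = (-1618 / 887)·(1264 / 887).
First factor (-1618 / 887):
(-1618 / 887)
  = (156 / 887)    [-1618 ≡ 156 mod 887]
  = (39 / 887)    [887 ≡ 7 mod 8 ⇒ (2 / 887)^2 = +1]
  = -(887 / 39)    [QR: both ≡ 3 mod 4, sign flips]
  = -(29 / 39)    [887 ≡ 29 mod 39]
  = -(39 / 29)    [QR: 29 ≡ 1 mod 4, sign kept]
  = -(10 / 29)    [39 ≡ 10 mod 29]
  = (5 / 29)    [29 ≡ 5 mod 8 ⇒ (2 / 29) = -1]
  = (29 / 5)    [QR: 5 ≡ 1 mod 4, sign kept]
  = (4 / 5)    [29 ≡ 4 mod 5]
  = (1 / 5)    [5 ≡ 5 mod 8 ⇒ (2 / 5)^2 = +1]
  = 1    [(1 / 5) = 1]
Second factor (1264 / 887):
(1264 / 887)
  = (377 / 887)    [1264 ≡ 377 mod 887]
  = (887 / 377)    [QR: 377 ≡ 1 mod 4, sign kept]
  = (133 / 377)    [887 ≡ 133 mod 377]
  = (377 / 133)    [QR: 133 ≡ 1 mod 4, sign kept]
  = (111 / 133)    [377 ≡ 111 mod 133]
  = (133 / 111)    [QR: 133 ≡ 1 mod 4, sign kept]
  = (22 / 111)    [133 ≡ 22 mod 111]
  = (11 / 111)    [111 ≡ 7 mod 8 ⇒ (2 / 111) = +1]
  = -(111 / 11)    [QR: both ≡ 3 mod 4, sign flips]
  = -(1 / 11)    [111 ≡ 1 mod 11]
  = -1    [(1 / 11) = 1]
Product: (1)·(-1) = -1.

-1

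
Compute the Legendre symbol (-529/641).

1

(-529/641)
  = (112/641)    [-529 ≡ 112 mod 641]
  = (7/641)    [641 ≡ 1 mod 8 ⇒ (2/641)^4 = +1]
  = (641/7)    [QR: 641 ≡ 1 mod 4, sign kept]
  = (4/7)    [641 ≡ 4 mod 7]
  = (1/7)    [7 ≡ 7 mod 8 ⇒ (2/7)^2 = +1]
  = 1    [(1/7) = 1]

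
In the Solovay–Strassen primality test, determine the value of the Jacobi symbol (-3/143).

(-3/143)
  = -(3/143)    [143 ≡ 3 mod 4 ⇒ (-1/143) = -1]
  = (143/3)    [QR: both ≡ 3 mod 4, sign flips]
  = (2/3)    [143 ≡ 2 mod 3]
  = -(1/3)    [3 ≡ 3 mod 8 ⇒ (2/3) = -1]
  = -1    [(1/3) = 1]

-1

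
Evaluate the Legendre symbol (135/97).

Reduce the numerator: 135 ≡ 38 (mod 97), so (135/97) = (38/97).
Factor out 2: 38 = 2·19. Since 97 ≡ 1 (mod 8), (2/97) = +1. Now have (19/97).
97 ≡ 1 (mod 4), so quadratic reciprocity gives (19/97) = (97/19). Reduce: 97 ≡ 2 (mod 19). Now have (2/19).
Factor out 2: 2 = 2. Since 19 ≡ 3 (mod 8), (2/19) = -1. Now have -(1/19).
(1/19) = 1. Collecting the sign factors: -1.

-1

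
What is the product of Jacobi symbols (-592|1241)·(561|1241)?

By multiplicativity, (-592·561|1241) = (-592|1241)·(561|1241).
First factor (-592|1241):
Pull out -1: (-592|1241) = (-1|1241)·(592|1241). Since 1241 ≡ 1 (mod 4), (-1|1241) = +1. Now have (592|1241).
Factor out 2: 592 = 2^4·37. Since 1241 ≡ 1 (mod 8), (2|1241) = +1, and (2|1241)^4 = +1. Now have (37|1241).
37 ≡ 1 (mod 4), so quadratic reciprocity gives (37|1241) = (1241|37). Reduce: 1241 ≡ 20 (mod 37). Now have (20|37).
Factor out 2: 20 = 2^2·5. Since 37 ≡ 5 (mod 8), (2|37) = -1, and (2|37)^2 = +1. Now have (5|37).
5 ≡ 1 (mod 4), so quadratic reciprocity gives (5|37) = (37|5). Reduce: 37 ≡ 2 (mod 5). Now have (2|5).
Factor out 2: 2 = 2. Since 5 ≡ 5 (mod 8), (2|5) = -1. Now have -(1|5).
(1|5) = 1. Collecting the sign factors: -1.
Second factor (561|1241):
561 ≡ 1 (mod 4), so quadratic reciprocity gives (561|1241) = (1241|561). Reduce: 1241 ≡ 119 (mod 561). Now have (119|561).
561 ≡ 1 (mod 4), so quadratic reciprocity gives (119|561) = (561|119). Reduce: 561 ≡ 85 (mod 119). Now have (85|119).
85 ≡ 1 (mod 4), so quadratic reciprocity gives (85|119) = (119|85). Reduce: 119 ≡ 34 (mod 85). Now have (34|85).
Factor out 2: 34 = 2·17. Since 85 ≡ 5 (mod 8), (2|85) = -1. Now have -(17|85).
17 ≡ 1 (mod 4), so quadratic reciprocity gives (17|85) = (85|17). Reduce: 85 ≡ 0 (mod 17). Now have -(0|17).
The numerator is now 0 with denominator 17 > 1: the symbol is 0.
Product: (-1)·(0) = 0.

0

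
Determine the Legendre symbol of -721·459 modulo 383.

By multiplicativity, (-721·459/383) = (-721/383)·(459/383).
First factor (-721/383):
(-721/383)
  = (45/383)    [-721 ≡ 45 mod 383]
  = (383/45)    [QR: 45 ≡ 1 mod 4, sign kept]
  = (23/45)    [383 ≡ 23 mod 45]
  = (45/23)    [QR: 45 ≡ 1 mod 4, sign kept]
  = (22/23)    [45 ≡ 22 mod 23]
  = (11/23)    [23 ≡ 7 mod 8 ⇒ (2/23) = +1]
  = -(23/11)    [QR: both ≡ 3 mod 4, sign flips]
  = -(1/11)    [23 ≡ 1 mod 11]
  = -1    [(1/11) = 1]
Second factor (459/383):
(459/383)
  = (76/383)    [459 ≡ 76 mod 383]
  = (19/383)    [383 ≡ 7 mod 8 ⇒ (2/383)^2 = +1]
  = -(383/19)    [QR: both ≡ 3 mod 4, sign flips]
  = -(3/19)    [383 ≡ 3 mod 19]
  = (19/3)    [QR: both ≡ 3 mod 4, sign flips]
  = (1/3)    [19 ≡ 1 mod 3]
  = 1    [(1/3) = 1]
Product: (-1)·(1) = -1.

-1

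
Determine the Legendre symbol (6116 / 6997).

(6116 / 6997)
  = (1529 / 6997)    [6997 ≡ 5 mod 8 ⇒ (2 / 6997)^2 = +1]
  = (6997 / 1529)    [QR: 1529 ≡ 1 mod 4, sign kept]
  = (881 / 1529)    [6997 ≡ 881 mod 1529]
  = (1529 / 881)    [QR: 881 ≡ 1 mod 4, sign kept]
  = (648 / 881)    [1529 ≡ 648 mod 881]
  = (81 / 881)    [881 ≡ 1 mod 8 ⇒ (2 / 881)^3 = +1]
  = (881 / 81)    [QR: 81 ≡ 1 mod 4, sign kept]
  = (71 / 81)    [881 ≡ 71 mod 81]
  = (81 / 71)    [QR: 81 ≡ 1 mod 4, sign kept]
  = (10 / 71)    [81 ≡ 10 mod 71]
  = (5 / 71)    [71 ≡ 7 mod 8 ⇒ (2 / 71) = +1]
  = (71 / 5)    [QR: 5 ≡ 1 mod 4, sign kept]
  = (1 / 5)    [71 ≡ 1 mod 5]
  = 1    [(1 / 5) = 1]

1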